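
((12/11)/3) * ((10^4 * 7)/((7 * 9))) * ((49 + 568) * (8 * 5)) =987200000/99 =9971717.17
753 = 753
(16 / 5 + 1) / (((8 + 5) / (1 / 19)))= 21 / 1235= 0.02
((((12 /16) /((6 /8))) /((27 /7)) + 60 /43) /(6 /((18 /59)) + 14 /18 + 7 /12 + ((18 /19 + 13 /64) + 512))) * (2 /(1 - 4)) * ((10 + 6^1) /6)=-37374976 /6787260567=-0.01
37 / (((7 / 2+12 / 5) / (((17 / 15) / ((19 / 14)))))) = 17612 / 3363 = 5.24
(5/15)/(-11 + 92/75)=-25/733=-0.03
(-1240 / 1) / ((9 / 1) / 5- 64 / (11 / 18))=68200 / 5661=12.05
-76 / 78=-38 / 39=-0.97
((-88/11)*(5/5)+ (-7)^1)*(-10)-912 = -762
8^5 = 32768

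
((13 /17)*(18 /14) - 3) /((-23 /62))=14880 /2737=5.44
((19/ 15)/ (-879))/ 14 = -0.00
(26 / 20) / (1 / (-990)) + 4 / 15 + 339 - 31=-14681 / 15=-978.73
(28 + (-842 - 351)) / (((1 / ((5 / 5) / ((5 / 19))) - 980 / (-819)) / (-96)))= 49724064 / 649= 76616.43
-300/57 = -5.26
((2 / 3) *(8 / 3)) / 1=16 / 9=1.78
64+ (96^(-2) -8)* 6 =24577 / 1536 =16.00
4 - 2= 2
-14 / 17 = -0.82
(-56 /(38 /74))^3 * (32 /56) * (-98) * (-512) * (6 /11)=-20282664341.85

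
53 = 53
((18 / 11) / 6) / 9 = 1 / 33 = 0.03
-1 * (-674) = 674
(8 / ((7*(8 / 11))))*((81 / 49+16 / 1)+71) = 47784 / 343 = 139.31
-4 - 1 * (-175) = 171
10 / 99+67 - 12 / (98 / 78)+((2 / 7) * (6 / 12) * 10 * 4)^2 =437575 / 4851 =90.20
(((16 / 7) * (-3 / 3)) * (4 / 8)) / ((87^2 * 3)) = -8 / 158949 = -0.00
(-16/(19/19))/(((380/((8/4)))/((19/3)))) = -8/15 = -0.53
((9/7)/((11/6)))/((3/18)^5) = 419904/77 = 5453.30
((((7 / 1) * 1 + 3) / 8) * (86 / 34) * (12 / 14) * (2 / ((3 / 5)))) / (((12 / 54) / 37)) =357975 / 238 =1504.10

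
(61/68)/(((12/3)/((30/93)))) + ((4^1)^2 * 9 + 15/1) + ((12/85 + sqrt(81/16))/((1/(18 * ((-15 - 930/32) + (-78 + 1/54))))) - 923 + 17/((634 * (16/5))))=-40206663019/6682360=-6016.84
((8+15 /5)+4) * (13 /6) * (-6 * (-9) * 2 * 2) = 7020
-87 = -87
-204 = -204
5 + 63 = 68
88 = 88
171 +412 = 583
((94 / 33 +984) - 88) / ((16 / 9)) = 44493 / 88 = 505.60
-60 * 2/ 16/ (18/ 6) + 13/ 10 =-6/ 5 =-1.20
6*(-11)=-66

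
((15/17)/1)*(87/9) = 145/17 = 8.53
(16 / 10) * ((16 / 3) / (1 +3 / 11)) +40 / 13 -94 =-114958 / 1365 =-84.22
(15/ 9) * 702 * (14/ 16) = 4095/ 4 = 1023.75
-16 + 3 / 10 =-157 / 10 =-15.70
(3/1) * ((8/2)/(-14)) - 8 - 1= -9.86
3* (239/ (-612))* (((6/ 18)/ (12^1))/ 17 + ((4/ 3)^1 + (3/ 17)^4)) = -1.57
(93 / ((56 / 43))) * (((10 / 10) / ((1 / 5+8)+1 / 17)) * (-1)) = -113305 / 13104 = -8.65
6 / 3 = 2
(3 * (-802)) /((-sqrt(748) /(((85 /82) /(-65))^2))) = 20451 * sqrt(187) /12499916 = 0.02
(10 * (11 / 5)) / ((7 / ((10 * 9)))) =1980 / 7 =282.86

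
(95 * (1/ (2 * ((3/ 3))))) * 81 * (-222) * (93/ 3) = -26478495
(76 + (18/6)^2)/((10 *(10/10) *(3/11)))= 31.17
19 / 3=6.33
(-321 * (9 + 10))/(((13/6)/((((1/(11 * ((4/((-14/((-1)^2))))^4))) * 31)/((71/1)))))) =-1361864007/81224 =-16766.77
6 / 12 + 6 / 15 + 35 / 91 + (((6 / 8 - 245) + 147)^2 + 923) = 10381.85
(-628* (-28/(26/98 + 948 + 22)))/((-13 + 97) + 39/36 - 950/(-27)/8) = 1453977/7178993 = 0.20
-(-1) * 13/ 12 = 13/ 12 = 1.08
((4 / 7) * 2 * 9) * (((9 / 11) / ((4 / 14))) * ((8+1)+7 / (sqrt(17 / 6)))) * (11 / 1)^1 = 2268 * sqrt(102) / 17+2916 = 4263.39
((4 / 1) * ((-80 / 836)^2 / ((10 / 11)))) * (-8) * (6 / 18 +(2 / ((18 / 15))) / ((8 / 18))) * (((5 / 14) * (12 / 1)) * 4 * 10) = -225.64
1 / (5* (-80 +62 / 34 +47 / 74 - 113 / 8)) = -5032 / 2306325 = -0.00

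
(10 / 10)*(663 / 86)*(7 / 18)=1547 / 516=3.00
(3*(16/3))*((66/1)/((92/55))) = 14520/23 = 631.30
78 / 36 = 13 / 6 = 2.17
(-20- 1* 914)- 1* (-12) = -922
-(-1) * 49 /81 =49 /81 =0.60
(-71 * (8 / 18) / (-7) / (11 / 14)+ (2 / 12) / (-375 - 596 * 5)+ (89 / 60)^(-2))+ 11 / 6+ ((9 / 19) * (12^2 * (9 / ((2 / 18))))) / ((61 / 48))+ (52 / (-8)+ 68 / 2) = 39836462924503 / 9088634610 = 4383.11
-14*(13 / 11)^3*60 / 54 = -307580 / 11979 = -25.68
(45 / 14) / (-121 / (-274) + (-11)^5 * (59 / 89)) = -548685 / 18224777879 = -0.00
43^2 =1849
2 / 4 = 1 / 2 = 0.50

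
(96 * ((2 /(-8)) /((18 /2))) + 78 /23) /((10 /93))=155 /23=6.74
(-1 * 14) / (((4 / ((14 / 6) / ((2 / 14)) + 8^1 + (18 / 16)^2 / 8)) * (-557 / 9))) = 789999 / 570368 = 1.39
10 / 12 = 5 / 6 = 0.83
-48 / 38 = -24 / 19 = -1.26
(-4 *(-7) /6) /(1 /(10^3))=14000 /3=4666.67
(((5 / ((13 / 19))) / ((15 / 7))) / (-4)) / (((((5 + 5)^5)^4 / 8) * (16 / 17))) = -2261 / 31200000000000000000000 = -0.00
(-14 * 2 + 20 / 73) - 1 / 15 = -30433 / 1095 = -27.79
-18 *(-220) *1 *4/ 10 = 1584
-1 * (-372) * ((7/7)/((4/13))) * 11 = 13299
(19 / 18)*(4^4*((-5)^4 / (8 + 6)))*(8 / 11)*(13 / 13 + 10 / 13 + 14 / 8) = 92720000 / 3003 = 30875.79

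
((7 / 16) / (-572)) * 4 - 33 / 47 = -75833 / 107536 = -0.71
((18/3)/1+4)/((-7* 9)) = -0.16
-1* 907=-907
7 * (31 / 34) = 217 / 34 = 6.38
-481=-481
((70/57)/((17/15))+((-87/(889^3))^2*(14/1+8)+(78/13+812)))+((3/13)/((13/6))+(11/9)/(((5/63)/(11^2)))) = 361429930846641259479733699/134731702327072085952535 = 2682.59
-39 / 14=-2.79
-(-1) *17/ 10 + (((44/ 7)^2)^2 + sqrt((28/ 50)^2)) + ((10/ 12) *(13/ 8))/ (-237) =1067497829119/ 682844400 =1563.31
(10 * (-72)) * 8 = -5760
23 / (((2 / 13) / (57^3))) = 55372707 / 2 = 27686353.50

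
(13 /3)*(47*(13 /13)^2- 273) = -2938 /3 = -979.33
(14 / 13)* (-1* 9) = -126 / 13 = -9.69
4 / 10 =2 / 5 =0.40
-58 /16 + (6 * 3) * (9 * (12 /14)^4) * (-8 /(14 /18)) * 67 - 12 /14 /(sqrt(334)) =-8102954987 /134456 - 3 * sqrt(334) /1169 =-60264.78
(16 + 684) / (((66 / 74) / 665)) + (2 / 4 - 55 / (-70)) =120564797 / 231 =521925.53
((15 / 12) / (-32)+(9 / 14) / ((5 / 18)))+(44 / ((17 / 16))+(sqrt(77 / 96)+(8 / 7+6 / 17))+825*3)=sqrt(462) / 24+191937121 / 76160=2521.08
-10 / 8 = -5 / 4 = -1.25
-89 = -89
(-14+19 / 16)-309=-5149 / 16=-321.81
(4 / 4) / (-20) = -1 / 20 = -0.05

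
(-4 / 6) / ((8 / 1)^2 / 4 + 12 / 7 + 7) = -14 / 519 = -0.03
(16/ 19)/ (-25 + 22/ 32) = -256/ 7391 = -0.03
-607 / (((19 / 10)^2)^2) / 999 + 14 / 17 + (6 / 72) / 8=55761091373 / 70823729376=0.79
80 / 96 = 5 / 6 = 0.83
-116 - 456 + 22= -550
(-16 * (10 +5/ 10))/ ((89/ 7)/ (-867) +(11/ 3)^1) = -84966/ 1847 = -46.00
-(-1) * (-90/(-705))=0.13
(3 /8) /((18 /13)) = 13 /48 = 0.27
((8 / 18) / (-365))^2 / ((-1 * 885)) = -16 / 9550234125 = -0.00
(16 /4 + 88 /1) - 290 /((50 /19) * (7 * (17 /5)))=10397 /119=87.37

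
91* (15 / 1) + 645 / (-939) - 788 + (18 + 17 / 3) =563381 / 939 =599.98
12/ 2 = 6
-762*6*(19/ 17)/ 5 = -1021.98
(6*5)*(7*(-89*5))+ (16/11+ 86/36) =-18502339/198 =-93446.16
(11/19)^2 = 121/361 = 0.34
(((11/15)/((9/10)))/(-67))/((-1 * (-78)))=-11/70551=-0.00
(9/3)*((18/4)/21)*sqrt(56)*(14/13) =18*sqrt(14)/13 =5.18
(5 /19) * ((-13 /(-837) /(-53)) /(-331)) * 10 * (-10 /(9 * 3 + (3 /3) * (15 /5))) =-650 /836958987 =-0.00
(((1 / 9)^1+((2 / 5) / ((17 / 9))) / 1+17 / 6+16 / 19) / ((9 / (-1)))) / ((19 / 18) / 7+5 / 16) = -6508936 / 6787845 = -0.96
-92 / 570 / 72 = -23 / 10260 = -0.00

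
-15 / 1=-15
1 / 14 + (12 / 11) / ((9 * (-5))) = 109 / 2310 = 0.05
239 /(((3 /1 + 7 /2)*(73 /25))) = 11950 /949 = 12.59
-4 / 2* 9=-18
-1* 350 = -350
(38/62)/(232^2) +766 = 1278104723/1668544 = 766.00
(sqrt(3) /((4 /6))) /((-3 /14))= -7*sqrt(3)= -12.12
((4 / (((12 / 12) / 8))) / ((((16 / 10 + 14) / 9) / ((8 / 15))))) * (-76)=-9728 / 13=-748.31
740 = 740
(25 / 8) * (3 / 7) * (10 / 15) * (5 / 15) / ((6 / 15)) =125 / 168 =0.74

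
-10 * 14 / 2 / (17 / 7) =-490 / 17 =-28.82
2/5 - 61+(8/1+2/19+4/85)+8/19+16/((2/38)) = 406937/1615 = 251.97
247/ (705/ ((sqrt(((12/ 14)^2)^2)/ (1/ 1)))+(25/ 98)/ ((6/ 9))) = 2793/ 10855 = 0.26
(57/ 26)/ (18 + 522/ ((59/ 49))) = 1121/ 230880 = 0.00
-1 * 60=-60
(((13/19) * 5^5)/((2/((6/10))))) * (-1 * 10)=-121875/19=-6414.47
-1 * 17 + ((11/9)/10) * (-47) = -2047/90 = -22.74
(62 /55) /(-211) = -62 /11605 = -0.01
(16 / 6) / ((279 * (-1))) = -8 / 837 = -0.01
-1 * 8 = -8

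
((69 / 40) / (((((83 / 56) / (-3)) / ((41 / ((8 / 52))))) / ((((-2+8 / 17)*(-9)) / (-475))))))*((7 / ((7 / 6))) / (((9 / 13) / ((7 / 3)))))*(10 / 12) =304550337 / 670225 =454.40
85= 85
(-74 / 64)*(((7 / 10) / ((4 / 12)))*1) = -777 / 320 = -2.43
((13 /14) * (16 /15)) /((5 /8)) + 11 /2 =7439 /1050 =7.08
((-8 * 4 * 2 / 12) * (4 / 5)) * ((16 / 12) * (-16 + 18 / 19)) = 73216 / 855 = 85.63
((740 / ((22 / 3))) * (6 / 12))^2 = 308025 / 121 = 2545.66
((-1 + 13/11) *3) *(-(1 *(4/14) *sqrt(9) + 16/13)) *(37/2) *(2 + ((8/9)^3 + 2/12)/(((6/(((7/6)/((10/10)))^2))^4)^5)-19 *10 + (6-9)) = 4349091636356628005090550819171952536015880058848868765/1080743641186981550861394021029977815281358379941888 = 4024.17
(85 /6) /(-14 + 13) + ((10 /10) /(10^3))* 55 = -8467 /600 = -14.11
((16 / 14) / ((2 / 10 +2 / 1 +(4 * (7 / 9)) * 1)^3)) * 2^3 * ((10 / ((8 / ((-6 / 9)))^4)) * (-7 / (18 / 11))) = -6875 / 54607676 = -0.00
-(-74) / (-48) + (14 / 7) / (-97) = -3637 / 2328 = -1.56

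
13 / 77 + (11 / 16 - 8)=-8801 / 1232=-7.14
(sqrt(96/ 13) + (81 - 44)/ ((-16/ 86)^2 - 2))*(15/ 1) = -1026195/ 3634 + 60*sqrt(78)/ 13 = -241.63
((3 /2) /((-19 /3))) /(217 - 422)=9 /7790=0.00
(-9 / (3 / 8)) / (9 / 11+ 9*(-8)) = 88 / 261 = 0.34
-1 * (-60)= 60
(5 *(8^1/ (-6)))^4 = 160000/ 81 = 1975.31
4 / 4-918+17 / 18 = -16489 / 18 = -916.06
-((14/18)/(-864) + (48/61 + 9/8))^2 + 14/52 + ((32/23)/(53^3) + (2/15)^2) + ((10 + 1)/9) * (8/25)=-744583173892056254071/250386540466236595200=-2.97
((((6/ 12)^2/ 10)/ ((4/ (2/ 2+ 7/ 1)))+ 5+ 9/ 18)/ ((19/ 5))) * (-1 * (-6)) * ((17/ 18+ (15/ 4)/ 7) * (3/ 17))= 41403/ 18088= 2.29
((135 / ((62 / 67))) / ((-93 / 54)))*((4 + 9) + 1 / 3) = -1085400 / 961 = -1129.45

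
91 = 91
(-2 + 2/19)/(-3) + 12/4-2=31/19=1.63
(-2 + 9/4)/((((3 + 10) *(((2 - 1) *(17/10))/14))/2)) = 70/221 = 0.32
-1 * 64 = -64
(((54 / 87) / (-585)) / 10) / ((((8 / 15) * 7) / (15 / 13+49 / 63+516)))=-30299 / 2058420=-0.01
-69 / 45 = -23 / 15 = -1.53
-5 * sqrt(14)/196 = -0.10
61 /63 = 0.97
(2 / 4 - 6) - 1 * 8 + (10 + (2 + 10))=17 / 2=8.50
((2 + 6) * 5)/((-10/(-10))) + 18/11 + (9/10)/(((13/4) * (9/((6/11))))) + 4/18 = 269468/6435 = 41.88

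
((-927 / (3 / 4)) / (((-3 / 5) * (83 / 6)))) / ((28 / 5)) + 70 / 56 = 64705 / 2324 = 27.84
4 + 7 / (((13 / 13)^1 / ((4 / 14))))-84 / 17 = 18 / 17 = 1.06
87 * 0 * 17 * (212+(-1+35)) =0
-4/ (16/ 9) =-9/ 4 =-2.25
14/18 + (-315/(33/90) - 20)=-86953/99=-878.31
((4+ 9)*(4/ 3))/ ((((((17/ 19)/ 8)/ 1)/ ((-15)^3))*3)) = -2964000/ 17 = -174352.94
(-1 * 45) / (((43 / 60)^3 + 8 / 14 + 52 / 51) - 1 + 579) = -0.08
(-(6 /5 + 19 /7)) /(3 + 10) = -137 /455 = -0.30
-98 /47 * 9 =-882 /47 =-18.77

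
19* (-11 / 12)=-209 / 12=-17.42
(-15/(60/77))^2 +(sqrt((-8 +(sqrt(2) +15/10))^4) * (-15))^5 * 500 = -4395491989085551.76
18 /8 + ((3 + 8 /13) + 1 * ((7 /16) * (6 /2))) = 1493 /208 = 7.18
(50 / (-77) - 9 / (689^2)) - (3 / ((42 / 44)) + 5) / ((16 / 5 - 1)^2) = -937581598 / 402088687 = -2.33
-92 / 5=-18.40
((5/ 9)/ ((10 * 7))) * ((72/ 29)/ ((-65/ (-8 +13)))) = -4/ 2639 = -0.00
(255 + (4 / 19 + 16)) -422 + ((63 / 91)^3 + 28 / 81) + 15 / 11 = -5532399025 / 37193013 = -148.75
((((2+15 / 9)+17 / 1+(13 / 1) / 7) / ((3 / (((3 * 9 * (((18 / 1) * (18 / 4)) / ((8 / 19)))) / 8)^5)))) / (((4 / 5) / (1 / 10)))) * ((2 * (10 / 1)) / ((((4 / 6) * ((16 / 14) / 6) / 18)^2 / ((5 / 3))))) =2491824106457709679291739674725 / 34359738368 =72521626322347137590.75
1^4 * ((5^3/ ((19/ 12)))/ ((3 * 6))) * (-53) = -13250/ 57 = -232.46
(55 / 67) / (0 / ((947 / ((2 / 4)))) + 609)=55 / 40803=0.00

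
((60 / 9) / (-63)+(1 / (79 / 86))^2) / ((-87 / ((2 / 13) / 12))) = -0.00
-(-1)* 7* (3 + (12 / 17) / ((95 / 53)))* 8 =306936 / 1615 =190.05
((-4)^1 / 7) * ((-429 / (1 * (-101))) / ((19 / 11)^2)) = -207636 / 255227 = -0.81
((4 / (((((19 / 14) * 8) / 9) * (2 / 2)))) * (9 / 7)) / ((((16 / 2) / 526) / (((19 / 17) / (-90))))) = -3.48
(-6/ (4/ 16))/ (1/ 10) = -240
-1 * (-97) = 97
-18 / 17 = -1.06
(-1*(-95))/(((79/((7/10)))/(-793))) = -105469/158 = -667.53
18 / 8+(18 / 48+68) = 565 / 8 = 70.62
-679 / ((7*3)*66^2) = -97 / 13068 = -0.01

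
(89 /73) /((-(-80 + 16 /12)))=267 /17228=0.02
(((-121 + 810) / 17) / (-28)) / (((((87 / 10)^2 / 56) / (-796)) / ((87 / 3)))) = 109688800 / 4437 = 24721.39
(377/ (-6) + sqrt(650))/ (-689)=29/ 318 - 5*sqrt(26)/ 689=0.05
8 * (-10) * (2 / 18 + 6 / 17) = -5680 / 153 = -37.12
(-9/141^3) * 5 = -5/311469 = -0.00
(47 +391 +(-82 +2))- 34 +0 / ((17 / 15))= 324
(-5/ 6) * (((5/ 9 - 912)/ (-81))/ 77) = -41015/ 336798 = -0.12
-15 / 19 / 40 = -3 / 152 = -0.02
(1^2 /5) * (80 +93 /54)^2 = 2163841 /1620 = 1335.70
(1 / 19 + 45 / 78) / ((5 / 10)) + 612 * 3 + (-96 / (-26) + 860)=667135 / 247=2700.95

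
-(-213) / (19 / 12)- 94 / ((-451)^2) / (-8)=134.53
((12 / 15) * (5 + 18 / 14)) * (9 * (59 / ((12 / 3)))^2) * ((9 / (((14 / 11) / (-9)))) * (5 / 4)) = -307055529 / 392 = -783304.92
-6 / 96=-0.06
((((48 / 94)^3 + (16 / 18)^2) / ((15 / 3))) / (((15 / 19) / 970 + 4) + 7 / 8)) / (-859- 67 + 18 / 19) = -271886555072 / 6641116463525895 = -0.00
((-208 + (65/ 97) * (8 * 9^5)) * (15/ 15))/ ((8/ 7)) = 26849641/ 97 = 276800.42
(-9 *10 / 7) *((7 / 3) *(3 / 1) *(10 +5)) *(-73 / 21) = 32850 / 7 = 4692.86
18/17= 1.06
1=1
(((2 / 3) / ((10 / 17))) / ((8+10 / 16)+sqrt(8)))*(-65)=-40664 / 4249+28288*sqrt(2) / 12747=-6.43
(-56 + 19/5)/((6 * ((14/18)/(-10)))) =783/7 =111.86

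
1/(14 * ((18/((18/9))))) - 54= -6803/126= -53.99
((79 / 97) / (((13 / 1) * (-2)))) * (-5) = 395 / 2522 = 0.16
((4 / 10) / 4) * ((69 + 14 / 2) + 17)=93 / 10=9.30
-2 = -2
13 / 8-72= -563 / 8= -70.38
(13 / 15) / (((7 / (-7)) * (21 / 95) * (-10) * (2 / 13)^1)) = 3211 / 1260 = 2.55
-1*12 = -12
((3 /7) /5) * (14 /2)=3 /5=0.60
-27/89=-0.30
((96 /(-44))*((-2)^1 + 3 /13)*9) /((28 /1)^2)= 621 /14014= 0.04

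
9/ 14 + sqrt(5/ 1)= 9/ 14 + sqrt(5)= 2.88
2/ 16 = 1/ 8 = 0.12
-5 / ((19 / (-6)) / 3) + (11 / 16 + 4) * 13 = 19965 / 304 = 65.67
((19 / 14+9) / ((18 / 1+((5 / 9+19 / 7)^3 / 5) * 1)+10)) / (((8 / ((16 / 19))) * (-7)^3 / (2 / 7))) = -528525 / 20364878338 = -0.00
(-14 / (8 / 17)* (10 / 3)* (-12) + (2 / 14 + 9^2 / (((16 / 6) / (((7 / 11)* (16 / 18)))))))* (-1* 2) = -185928 / 77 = -2414.65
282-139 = 143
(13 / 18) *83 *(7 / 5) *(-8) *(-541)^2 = -8842478372 / 45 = -196499519.38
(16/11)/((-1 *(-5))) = 16/55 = 0.29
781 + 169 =950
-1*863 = -863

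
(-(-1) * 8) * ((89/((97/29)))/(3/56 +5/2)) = 1156288/13871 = 83.36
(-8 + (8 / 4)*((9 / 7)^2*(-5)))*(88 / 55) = -9616 / 245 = -39.25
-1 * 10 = -10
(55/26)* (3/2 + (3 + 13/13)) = 605/52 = 11.63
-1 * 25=-25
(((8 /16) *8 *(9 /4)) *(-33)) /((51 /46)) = -4554 /17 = -267.88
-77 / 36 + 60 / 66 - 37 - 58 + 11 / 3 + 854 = 301529 / 396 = 761.44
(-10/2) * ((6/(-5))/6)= 1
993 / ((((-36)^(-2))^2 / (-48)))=-80057217024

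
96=96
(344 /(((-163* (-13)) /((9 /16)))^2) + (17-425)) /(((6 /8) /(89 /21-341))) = 189828600964 /1036191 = 183198.47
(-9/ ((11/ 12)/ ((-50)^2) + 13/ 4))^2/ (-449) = -72900000000/ 4269269409329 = -0.02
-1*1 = -1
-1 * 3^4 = -81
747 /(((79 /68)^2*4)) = 863532 /6241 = 138.36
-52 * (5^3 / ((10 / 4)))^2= -130000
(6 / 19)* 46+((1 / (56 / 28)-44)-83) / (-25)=18607 / 950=19.59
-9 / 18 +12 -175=-327 / 2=-163.50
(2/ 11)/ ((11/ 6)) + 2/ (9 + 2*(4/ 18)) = 3198/ 10285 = 0.31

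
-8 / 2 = -4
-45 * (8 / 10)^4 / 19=-2304 / 2375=-0.97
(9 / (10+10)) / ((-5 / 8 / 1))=-18 / 25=-0.72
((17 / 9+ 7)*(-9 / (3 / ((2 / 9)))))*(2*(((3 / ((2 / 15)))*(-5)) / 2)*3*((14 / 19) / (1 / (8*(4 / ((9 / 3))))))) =896000 / 57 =15719.30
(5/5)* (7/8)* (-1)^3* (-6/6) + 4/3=53/24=2.21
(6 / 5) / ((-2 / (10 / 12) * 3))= -1 / 6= -0.17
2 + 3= 5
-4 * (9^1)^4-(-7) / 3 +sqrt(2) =-78725 / 3 +sqrt(2) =-26240.25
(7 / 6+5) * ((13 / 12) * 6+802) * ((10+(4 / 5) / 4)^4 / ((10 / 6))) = 404755210629 / 12500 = 32380416.85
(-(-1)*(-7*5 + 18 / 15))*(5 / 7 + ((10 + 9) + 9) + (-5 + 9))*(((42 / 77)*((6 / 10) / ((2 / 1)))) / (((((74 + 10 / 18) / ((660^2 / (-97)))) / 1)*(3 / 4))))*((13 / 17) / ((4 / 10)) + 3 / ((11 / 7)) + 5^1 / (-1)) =-18959155488 / 1106479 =-17134.67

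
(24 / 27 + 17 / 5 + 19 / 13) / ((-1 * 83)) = -0.07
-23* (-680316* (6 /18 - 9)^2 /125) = 3525851056 /375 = 9402269.48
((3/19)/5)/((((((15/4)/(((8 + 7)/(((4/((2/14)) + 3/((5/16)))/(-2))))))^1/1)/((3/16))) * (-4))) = 9/28576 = 0.00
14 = 14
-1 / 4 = -0.25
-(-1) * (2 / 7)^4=16 / 2401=0.01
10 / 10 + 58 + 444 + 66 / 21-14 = 3445 / 7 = 492.14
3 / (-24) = -1 / 8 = -0.12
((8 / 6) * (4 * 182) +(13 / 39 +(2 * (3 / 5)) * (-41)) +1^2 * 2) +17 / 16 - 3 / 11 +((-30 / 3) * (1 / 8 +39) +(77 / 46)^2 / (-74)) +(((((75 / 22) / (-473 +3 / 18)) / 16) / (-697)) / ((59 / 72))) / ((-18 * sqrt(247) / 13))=9185720057 / 17224240 - 225 * sqrt(247) / 97532735036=533.30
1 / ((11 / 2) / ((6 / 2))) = 6 / 11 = 0.55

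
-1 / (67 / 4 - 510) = 4 / 1973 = 0.00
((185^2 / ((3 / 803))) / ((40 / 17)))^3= 815856461365488000932375 / 13824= 59017394485350694511.89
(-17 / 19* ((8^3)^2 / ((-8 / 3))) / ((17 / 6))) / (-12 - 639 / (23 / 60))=-565248 / 30571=-18.49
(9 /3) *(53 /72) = 53 /24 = 2.21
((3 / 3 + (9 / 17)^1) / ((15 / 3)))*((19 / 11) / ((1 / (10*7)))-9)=32006 / 935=34.23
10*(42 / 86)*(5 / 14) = 75 / 43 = 1.74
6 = 6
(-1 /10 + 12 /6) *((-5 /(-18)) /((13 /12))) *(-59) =-1121 /39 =-28.74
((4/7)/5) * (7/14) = 2/35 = 0.06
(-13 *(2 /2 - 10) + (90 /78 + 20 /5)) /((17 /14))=22232 /221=100.60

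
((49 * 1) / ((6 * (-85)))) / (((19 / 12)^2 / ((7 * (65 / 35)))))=-15288 / 30685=-0.50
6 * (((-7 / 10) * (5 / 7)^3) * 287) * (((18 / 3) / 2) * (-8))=73800 / 7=10542.86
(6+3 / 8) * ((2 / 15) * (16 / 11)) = 68 / 55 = 1.24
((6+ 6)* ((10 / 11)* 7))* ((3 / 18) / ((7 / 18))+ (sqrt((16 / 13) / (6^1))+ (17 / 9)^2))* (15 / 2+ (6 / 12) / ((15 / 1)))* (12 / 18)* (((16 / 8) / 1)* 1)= 50624* sqrt(78) / 1287+ 744896 / 243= 3412.81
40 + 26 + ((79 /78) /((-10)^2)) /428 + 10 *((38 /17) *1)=5014278143 /56752800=88.35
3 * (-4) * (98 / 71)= -1176 / 71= -16.56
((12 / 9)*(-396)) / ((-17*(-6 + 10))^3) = 33 / 19652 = 0.00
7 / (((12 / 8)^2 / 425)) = 11900 / 9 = 1322.22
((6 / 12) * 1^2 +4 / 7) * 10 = 75 / 7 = 10.71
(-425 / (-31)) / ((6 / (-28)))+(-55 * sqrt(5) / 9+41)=-2137 / 93 - 55 * sqrt(5) / 9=-36.64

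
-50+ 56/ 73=-3594/ 73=-49.23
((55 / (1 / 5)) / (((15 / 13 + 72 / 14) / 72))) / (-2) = -300300 / 191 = -1572.25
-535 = -535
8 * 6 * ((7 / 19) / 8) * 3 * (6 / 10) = 3.98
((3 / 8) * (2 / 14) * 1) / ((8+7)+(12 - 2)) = 3 / 1400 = 0.00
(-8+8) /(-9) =0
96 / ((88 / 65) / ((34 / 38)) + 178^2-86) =17680 / 5819577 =0.00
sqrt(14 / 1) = sqrt(14) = 3.74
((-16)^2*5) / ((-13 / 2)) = -2560 / 13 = -196.92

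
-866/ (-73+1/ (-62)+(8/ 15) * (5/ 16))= 80538/ 6775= 11.89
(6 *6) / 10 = 18 / 5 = 3.60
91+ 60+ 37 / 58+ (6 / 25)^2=5498963 / 36250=151.70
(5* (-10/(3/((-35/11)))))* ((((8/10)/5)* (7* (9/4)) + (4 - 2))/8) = 3955/132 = 29.96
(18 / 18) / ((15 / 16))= 16 / 15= 1.07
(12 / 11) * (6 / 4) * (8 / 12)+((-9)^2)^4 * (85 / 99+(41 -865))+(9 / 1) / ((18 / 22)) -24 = -35433538810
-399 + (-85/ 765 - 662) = -1061.11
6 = 6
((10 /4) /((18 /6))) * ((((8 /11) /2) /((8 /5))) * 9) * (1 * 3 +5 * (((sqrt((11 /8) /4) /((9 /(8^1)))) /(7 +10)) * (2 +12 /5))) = 25 * sqrt(22) /102 +225 /44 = 6.26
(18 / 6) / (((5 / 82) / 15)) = 738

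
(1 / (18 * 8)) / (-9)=-1 / 1296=-0.00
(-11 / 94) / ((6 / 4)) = -11 / 141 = -0.08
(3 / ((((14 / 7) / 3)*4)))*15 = 135 / 8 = 16.88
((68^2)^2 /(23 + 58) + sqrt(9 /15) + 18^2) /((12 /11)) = 11* sqrt(15) /60 + 58870955 /243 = 242268.01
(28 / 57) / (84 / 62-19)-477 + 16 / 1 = -14374387 / 31179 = -461.03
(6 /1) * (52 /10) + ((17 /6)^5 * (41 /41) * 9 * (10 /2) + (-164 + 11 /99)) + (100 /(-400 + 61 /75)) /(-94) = 49141616049797 /6078814560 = 8084.08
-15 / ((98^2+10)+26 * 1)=-3 / 1928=-0.00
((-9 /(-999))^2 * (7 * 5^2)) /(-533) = -175 /6567093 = -0.00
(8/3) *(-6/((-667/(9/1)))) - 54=-35874/667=-53.78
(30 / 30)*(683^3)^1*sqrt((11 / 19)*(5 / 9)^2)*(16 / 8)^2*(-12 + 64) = 331356466480*sqrt(209) / 171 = 28013829623.97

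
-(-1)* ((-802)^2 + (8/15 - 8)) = 9647948/15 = 643196.53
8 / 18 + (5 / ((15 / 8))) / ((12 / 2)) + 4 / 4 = 17 / 9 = 1.89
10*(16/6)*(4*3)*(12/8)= 480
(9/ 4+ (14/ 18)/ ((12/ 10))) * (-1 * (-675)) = 7825/ 4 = 1956.25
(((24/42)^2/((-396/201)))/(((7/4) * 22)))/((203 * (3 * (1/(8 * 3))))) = -4288/25275327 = -0.00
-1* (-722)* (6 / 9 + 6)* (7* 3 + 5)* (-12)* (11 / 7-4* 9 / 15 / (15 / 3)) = -57367232 / 35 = -1639063.77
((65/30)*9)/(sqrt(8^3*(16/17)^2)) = 663*sqrt(2)/1024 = 0.92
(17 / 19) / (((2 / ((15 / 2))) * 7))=0.48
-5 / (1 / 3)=-15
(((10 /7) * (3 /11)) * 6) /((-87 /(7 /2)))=-30 /319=-0.09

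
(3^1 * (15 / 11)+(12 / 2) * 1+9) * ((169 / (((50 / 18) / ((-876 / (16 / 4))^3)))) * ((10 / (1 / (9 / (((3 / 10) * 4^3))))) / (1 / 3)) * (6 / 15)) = -3019418855271 / 44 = -68623155801.61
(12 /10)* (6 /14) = 18 /35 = 0.51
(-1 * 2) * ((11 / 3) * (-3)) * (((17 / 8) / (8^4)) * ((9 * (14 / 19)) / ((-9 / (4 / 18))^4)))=1309 / 46528722432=0.00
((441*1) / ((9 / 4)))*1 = 196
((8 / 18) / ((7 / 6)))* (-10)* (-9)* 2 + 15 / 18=2915 / 42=69.40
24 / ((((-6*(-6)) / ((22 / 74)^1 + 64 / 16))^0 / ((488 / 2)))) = 5856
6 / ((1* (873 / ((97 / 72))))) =1 / 108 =0.01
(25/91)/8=25/728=0.03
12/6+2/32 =33/16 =2.06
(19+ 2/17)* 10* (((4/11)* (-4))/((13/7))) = -28000/187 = -149.73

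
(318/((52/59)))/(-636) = -59/104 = -0.57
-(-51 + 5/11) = 556/11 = 50.55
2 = 2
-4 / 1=-4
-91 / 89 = -1.02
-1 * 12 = -12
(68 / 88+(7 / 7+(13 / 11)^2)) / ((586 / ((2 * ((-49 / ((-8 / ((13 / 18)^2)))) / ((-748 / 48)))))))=-6351527 / 2864035152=-0.00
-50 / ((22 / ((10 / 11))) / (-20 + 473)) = -113250 / 121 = -935.95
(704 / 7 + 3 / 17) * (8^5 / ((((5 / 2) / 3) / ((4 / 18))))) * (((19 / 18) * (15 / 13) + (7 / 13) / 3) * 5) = 85642510336 / 13923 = 6151153.51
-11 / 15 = -0.73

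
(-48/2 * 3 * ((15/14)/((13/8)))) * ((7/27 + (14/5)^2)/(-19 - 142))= 24992/10465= 2.39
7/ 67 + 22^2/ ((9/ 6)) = 64877/ 201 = 322.77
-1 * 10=-10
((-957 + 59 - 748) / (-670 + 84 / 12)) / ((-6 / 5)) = -4115 / 1989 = -2.07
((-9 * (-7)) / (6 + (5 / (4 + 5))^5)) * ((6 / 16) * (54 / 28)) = 43046721 / 5718704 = 7.53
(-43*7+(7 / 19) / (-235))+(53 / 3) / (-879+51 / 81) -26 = -34628960197 / 105891940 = -327.02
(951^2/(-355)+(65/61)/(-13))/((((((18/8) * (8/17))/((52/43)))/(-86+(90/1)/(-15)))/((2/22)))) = 203949316064/8380485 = 24336.22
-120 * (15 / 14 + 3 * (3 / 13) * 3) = -34380 / 91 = -377.80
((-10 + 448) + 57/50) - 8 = 21557/50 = 431.14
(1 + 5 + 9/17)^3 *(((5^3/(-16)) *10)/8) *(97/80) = -16582525875/5030912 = -3296.13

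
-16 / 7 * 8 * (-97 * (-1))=-12416 / 7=-1773.71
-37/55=-0.67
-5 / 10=-0.50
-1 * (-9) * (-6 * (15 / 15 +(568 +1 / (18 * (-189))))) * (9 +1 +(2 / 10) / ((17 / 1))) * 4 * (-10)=12304852.94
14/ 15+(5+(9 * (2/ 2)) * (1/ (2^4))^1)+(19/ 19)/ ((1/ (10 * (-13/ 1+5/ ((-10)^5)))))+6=-176257/ 1500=-117.50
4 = 4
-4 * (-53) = 212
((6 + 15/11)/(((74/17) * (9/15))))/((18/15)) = 2.35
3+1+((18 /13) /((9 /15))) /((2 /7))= 157 /13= 12.08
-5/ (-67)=5/ 67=0.07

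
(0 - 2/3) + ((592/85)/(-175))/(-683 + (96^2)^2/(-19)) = -2527192048006/3790788122625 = -0.67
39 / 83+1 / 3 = 200 / 249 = 0.80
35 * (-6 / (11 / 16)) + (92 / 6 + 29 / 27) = -85847 / 297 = -289.05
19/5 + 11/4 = 131/20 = 6.55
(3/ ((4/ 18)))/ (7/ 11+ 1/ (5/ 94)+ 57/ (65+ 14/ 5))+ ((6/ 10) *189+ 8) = 153829733/ 1260220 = 122.07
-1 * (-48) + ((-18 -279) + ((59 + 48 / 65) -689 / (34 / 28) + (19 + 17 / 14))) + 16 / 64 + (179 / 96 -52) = -583907923 / 742560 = -786.34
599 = 599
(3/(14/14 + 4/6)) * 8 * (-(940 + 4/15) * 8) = -2707968/25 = -108318.72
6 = 6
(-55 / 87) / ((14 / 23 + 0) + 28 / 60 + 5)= -6325 / 60784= -0.10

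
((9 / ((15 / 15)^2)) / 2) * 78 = 351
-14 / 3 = -4.67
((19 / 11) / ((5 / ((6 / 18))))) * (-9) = -57 / 55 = -1.04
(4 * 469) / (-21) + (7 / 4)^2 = -4141 / 48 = -86.27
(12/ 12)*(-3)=-3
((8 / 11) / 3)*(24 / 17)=64 / 187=0.34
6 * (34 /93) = 68 /31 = 2.19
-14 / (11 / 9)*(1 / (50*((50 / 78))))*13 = -31941 / 6875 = -4.65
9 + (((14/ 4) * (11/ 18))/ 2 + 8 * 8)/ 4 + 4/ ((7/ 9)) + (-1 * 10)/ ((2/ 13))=-69733/ 2016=-34.59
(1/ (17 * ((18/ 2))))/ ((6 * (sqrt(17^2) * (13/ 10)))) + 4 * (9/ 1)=36.00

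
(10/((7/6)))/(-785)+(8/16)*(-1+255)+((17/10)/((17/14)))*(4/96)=16755013/131880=127.05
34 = 34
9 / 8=1.12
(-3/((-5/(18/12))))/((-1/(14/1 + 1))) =-13.50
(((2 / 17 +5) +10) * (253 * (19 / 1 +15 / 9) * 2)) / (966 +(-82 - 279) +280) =8062604 / 45135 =178.63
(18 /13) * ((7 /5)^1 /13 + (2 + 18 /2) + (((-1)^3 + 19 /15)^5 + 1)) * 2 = 478155748 /14259375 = 33.53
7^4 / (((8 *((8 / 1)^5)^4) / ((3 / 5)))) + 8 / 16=23058430092136946723 / 46116860184273879040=0.50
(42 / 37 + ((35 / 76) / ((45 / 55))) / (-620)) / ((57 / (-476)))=-9.47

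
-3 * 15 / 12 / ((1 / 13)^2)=-633.75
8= 8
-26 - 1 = -27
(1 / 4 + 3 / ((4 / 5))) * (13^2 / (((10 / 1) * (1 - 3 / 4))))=1352 / 5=270.40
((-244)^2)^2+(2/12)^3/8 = 6124956991489/1728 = 3544535296.00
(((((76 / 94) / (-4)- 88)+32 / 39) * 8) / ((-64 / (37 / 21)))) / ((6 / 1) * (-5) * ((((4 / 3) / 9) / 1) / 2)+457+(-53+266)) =1693231 / 58753760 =0.03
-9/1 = -9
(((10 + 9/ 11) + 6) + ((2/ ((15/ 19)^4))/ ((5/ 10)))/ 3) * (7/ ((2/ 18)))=236816993/ 185625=1275.78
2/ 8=1/ 4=0.25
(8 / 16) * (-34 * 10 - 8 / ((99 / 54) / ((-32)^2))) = -2404.18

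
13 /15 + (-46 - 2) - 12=-59.13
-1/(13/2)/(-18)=1/117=0.01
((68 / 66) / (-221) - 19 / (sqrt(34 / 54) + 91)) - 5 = -500031797 / 95911530 + 57* sqrt(51) / 223570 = -5.21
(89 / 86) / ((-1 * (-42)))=89 / 3612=0.02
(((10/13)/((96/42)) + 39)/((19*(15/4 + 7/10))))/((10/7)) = 28637/87932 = 0.33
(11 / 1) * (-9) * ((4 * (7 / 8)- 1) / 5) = -99 / 2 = -49.50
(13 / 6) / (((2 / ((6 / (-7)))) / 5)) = -65 / 14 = -4.64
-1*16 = -16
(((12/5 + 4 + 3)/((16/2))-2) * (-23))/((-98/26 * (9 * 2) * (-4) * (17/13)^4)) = 0.02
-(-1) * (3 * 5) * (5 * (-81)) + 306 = -5769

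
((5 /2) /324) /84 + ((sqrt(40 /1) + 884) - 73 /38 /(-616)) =2* sqrt(10) + 10056675115 /11376288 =890.33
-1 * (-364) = 364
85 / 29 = 2.93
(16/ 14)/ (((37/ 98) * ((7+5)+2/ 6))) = 336/ 1369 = 0.25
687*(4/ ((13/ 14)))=38472/ 13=2959.38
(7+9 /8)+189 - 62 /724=285313 /1448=197.04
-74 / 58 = -37 / 29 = -1.28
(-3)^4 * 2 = 162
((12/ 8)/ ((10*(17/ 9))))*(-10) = -27/ 34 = -0.79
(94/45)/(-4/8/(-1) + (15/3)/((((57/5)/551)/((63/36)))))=376/76215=0.00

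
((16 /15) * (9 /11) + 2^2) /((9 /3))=268 /165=1.62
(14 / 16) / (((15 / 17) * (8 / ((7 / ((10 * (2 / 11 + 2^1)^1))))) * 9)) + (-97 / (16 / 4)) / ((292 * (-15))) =1506979 / 151372800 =0.01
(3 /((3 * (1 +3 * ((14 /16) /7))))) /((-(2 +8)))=-4 /55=-0.07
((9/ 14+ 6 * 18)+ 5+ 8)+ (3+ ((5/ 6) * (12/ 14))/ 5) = 1747/ 14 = 124.79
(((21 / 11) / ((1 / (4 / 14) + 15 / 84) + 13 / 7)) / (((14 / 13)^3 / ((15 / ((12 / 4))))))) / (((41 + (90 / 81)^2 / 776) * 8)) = 51785487 / 12303533704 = 0.00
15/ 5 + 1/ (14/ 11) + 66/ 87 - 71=-26981/ 406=-66.46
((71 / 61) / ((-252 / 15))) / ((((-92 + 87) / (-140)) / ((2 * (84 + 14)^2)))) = -6818840 / 183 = -37261.42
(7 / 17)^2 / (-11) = -49 / 3179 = -0.02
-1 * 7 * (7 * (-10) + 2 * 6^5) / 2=-54187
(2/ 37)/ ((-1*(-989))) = 2/ 36593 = 0.00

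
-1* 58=-58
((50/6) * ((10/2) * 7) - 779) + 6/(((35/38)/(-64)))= -94946/105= -904.25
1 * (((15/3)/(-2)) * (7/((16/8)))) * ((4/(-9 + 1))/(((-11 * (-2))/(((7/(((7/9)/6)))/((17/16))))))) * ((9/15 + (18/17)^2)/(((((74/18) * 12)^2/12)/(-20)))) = -126911610/73984867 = -1.72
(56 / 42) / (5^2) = 4 / 75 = 0.05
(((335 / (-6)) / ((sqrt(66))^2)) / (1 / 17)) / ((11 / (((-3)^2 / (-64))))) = 0.18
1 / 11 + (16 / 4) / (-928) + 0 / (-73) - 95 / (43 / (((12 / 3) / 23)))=-751191 / 2523928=-0.30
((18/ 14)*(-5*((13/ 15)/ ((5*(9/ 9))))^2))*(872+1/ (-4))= -589303/ 3500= -168.37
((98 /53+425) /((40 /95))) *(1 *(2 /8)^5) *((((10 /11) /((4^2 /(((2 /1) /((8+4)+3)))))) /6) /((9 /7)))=1002953 /1031602176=0.00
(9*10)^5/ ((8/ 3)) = 2214337500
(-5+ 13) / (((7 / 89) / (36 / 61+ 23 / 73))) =2870072 / 31171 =92.08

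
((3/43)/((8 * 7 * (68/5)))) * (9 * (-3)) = -405/163744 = -0.00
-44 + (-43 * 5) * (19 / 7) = -4393 / 7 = -627.57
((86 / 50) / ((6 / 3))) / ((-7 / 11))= -473 / 350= -1.35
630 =630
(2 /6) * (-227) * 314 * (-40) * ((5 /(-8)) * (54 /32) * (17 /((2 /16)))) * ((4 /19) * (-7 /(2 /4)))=7633873800 /19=401782831.58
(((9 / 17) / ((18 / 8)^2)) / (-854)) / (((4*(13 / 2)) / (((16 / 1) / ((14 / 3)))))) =-32 / 1981707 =-0.00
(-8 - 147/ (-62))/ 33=-349/ 2046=-0.17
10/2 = 5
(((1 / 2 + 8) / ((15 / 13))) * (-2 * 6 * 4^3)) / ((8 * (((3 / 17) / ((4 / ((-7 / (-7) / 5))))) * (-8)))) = 30056 / 3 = 10018.67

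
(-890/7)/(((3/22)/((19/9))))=-372020/189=-1968.36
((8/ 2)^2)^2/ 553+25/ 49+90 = 352157/ 3871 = 90.97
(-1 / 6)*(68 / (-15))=34 / 45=0.76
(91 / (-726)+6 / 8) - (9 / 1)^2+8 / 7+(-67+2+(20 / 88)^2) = -732727 / 5082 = -144.18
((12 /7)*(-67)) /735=-268 /1715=-0.16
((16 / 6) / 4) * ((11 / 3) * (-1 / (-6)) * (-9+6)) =-11 / 9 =-1.22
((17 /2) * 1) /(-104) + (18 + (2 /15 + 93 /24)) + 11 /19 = 1334129 /59280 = 22.51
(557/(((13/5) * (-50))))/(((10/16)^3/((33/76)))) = -1176384/154375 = -7.62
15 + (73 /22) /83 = 27463 /1826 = 15.04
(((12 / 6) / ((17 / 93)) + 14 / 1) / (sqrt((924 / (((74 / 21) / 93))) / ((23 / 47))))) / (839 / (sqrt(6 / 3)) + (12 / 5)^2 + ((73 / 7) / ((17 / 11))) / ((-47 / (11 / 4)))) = -63615751600 * sqrt(81833862) / 337866344330415266619 + 9948157240000 * sqrt(40916931) / 337866344330415266619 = 0.00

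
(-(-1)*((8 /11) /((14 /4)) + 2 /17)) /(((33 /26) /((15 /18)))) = 9230 /43197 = 0.21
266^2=70756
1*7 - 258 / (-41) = 545 / 41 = 13.29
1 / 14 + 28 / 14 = 29 / 14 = 2.07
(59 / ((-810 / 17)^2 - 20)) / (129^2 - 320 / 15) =51153 / 32424304880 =0.00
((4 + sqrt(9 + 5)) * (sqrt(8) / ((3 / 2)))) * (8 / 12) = 8 * sqrt(2) * (sqrt(14) + 4) / 9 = 9.73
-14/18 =-0.78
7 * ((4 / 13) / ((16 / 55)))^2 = 21175 / 2704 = 7.83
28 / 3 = 9.33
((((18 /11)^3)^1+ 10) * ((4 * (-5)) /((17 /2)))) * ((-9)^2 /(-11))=3648240 /14641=249.18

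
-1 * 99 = -99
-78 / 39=-2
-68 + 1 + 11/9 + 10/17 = -9974/153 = -65.19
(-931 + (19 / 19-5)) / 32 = -29.22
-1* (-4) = 4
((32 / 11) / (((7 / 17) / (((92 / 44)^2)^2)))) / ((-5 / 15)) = -456700512 / 1127357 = -405.11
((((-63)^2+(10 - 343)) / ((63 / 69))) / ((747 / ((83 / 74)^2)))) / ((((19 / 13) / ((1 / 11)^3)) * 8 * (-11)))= -0.00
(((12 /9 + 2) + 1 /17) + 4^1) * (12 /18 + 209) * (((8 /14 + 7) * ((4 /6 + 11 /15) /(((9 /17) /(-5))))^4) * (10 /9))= 211791608847910 /531441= 398523276.99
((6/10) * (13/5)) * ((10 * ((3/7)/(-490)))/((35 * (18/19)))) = -247/600250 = -0.00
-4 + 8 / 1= 4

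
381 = 381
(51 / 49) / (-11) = -51 / 539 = -0.09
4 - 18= -14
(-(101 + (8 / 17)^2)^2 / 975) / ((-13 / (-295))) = -16829514177 / 70575245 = -238.46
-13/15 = -0.87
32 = 32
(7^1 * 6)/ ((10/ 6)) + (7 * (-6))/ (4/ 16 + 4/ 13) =-7266/ 145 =-50.11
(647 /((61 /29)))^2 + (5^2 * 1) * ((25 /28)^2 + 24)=95231.64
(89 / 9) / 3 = 89 / 27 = 3.30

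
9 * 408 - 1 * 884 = 2788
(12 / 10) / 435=2 / 725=0.00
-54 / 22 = -27 / 11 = -2.45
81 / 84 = 27 / 28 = 0.96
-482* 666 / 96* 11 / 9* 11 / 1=-1078957 / 24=-44956.54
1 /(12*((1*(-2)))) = -1 /24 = -0.04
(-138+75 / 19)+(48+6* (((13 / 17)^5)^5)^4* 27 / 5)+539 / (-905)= -86.65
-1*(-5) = 5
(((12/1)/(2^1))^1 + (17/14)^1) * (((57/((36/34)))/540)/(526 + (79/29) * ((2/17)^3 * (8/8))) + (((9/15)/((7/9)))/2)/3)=22104606049741/23796070915680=0.93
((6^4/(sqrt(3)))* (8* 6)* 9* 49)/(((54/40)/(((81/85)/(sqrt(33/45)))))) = 329204736* sqrt(55)/187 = 13055869.87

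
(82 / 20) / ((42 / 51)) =697 / 140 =4.98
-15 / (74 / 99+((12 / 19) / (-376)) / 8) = -4243536 / 211403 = -20.07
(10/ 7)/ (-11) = -0.13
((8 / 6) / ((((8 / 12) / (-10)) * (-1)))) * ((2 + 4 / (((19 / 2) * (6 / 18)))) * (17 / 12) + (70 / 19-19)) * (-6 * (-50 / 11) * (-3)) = 3657000 / 209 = 17497.61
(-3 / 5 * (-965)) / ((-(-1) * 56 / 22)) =6369 / 28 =227.46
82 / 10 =41 / 5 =8.20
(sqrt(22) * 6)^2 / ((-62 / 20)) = -7920 / 31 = -255.48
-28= -28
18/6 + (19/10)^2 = 661/100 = 6.61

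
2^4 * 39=624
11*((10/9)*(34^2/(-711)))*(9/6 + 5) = -826540/6399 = -129.17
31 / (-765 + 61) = -31 / 704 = -0.04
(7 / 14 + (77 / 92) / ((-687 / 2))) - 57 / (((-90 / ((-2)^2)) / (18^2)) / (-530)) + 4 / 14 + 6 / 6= -435022.22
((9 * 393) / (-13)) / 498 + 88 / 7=181651 / 15106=12.03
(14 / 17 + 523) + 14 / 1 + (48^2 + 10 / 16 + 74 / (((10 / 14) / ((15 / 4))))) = 439409 / 136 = 3230.95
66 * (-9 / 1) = -594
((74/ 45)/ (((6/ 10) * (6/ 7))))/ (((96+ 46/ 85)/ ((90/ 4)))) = 110075/ 147708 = 0.75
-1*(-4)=4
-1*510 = -510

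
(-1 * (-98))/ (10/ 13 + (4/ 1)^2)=637/ 109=5.84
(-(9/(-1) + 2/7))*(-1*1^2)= -61/7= -8.71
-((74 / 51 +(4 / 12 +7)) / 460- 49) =287273 / 5865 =48.98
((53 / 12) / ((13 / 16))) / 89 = 0.06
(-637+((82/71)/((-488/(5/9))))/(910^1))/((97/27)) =-54227896755/305837896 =-177.31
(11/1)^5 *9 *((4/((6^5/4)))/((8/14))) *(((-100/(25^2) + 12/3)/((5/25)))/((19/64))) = 288603392/855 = 337547.83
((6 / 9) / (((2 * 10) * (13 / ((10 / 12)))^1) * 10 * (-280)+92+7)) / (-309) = 2 / 809735427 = 0.00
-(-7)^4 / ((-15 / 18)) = 14406 / 5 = 2881.20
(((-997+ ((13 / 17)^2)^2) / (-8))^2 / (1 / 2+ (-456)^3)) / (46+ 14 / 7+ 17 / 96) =-0.00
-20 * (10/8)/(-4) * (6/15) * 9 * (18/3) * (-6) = -810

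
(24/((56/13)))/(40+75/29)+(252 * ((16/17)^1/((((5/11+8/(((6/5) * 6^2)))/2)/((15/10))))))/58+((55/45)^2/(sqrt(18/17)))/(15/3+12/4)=121 * sqrt(34)/3888+6329787/327845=19.49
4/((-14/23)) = -46/7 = -6.57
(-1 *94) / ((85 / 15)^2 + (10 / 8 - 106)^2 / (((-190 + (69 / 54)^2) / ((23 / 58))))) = -11978676432 / 1148375201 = -10.43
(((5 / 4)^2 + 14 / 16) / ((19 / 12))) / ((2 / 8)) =117 / 19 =6.16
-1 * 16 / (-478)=8 / 239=0.03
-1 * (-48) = 48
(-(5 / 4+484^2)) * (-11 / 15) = 3435773 / 20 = 171788.65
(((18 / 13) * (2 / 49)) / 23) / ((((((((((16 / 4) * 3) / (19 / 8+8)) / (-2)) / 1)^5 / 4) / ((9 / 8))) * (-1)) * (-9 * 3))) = -3939040643 / 622188822528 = -0.01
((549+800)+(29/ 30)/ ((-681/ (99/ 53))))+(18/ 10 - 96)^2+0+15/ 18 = 9224893183/ 902325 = 10223.47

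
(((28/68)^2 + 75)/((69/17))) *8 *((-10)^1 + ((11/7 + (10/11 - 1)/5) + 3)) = -121480608/150535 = -806.99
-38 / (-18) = 19 / 9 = 2.11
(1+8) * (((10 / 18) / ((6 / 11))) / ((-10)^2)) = 0.09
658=658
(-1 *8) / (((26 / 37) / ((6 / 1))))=-888 / 13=-68.31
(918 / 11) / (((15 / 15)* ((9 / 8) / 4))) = 296.73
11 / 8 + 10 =11.38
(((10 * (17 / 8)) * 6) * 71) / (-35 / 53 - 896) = -319855 / 31682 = -10.10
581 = 581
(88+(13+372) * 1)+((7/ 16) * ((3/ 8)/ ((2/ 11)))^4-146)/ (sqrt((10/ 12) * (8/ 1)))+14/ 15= 420.45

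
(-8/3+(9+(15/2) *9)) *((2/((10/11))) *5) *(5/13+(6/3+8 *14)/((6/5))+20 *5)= 6188710/39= 158684.87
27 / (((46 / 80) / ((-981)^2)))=1039349880 / 23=45189125.22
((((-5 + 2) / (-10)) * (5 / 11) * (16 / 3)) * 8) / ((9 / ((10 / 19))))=640 / 1881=0.34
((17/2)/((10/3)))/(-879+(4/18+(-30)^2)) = 459/3820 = 0.12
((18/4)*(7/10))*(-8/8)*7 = -441/20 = -22.05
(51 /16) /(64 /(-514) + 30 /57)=7.93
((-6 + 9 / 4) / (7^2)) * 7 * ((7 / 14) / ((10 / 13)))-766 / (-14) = 6089 / 112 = 54.37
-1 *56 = -56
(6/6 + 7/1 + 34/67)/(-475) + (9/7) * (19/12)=18927/9380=2.02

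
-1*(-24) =24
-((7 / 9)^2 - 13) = 1004 / 81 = 12.40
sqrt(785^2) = 785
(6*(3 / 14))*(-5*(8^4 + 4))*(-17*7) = 3136500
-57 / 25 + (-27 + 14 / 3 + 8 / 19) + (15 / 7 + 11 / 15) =-70876 / 3325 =-21.32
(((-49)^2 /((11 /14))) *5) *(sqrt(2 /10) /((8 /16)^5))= 218656.55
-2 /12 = -1 /6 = -0.17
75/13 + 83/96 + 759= 955511/1248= 765.63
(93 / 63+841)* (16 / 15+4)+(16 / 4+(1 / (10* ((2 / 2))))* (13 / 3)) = 2691977 / 630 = 4272.98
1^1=1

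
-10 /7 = -1.43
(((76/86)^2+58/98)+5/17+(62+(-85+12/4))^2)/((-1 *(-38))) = 309327107/29264123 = 10.57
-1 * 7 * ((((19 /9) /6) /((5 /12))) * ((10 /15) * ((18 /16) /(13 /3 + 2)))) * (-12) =42 /5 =8.40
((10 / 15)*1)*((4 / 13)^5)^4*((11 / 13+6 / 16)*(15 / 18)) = 87273735454720 / 2223580761661053534339717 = 0.00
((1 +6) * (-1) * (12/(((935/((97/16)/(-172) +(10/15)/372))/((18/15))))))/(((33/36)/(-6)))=-0.02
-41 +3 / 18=-245 / 6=-40.83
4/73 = 0.05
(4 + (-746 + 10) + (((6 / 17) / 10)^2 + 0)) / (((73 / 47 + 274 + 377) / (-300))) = 336.52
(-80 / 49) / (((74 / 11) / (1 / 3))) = -440 / 5439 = -0.08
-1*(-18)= 18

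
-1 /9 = -0.11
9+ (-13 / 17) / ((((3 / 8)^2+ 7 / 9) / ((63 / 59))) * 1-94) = 517590477 / 57457637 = 9.01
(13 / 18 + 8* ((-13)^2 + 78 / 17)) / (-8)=-425165 / 2448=-173.68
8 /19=0.42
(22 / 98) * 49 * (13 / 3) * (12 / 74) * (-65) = -18590 / 37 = -502.43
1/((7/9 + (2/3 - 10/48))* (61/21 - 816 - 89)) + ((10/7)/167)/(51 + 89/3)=-0.00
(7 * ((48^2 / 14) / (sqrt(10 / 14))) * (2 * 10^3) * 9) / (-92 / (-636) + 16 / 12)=131880960 * sqrt(35) / 47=16600388.96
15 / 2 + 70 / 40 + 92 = 405 / 4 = 101.25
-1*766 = -766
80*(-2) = -160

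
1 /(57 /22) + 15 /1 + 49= 3670 /57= 64.39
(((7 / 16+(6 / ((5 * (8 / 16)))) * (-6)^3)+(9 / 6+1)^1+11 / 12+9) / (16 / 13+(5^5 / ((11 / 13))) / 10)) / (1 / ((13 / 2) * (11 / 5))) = -2481097619 / 127172400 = -19.51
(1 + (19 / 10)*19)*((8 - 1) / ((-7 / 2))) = -371 / 5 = -74.20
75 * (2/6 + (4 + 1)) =400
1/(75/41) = 41/75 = 0.55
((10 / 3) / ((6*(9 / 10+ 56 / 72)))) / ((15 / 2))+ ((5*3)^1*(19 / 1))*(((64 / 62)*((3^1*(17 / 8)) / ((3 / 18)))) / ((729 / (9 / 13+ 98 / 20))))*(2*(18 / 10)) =283704068 / 912795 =310.81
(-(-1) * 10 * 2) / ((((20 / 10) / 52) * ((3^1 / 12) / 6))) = 12480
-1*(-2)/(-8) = -1/4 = -0.25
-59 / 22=-2.68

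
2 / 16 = 0.12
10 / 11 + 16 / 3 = 206 / 33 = 6.24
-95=-95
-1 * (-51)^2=-2601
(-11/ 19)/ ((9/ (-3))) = 11/ 57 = 0.19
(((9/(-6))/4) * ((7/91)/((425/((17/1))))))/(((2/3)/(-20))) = 9/260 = 0.03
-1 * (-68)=68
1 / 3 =0.33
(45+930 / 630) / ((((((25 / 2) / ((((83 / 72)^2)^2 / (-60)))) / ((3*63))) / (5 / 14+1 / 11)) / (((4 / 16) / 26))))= -66584024363 / 747242496000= -0.09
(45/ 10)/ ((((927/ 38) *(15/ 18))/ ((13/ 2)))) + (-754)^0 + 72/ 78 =22508/ 6695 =3.36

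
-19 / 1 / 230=-19 / 230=-0.08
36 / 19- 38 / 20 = -1 / 190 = -0.01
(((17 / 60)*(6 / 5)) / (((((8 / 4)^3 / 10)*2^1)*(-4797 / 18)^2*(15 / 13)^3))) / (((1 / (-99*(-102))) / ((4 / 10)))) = 41327 / 5253125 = 0.01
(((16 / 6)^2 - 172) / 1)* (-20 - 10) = 14840 / 3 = 4946.67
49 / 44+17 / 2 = 423 / 44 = 9.61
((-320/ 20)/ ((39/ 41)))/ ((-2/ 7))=58.87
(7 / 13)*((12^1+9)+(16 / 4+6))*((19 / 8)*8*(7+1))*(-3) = -98952 / 13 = -7611.69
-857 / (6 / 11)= -9427 / 6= -1571.17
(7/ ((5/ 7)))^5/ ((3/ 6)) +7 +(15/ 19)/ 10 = 21468959549/ 118750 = 180791.24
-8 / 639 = -0.01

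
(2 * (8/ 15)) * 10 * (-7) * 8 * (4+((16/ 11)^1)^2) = -1326080/ 363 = -3653.11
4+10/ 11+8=142/ 11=12.91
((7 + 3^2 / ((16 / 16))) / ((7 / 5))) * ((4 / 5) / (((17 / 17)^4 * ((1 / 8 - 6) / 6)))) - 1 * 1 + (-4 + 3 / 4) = -17881 / 1316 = -13.59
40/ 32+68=277/ 4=69.25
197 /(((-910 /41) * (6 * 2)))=-8077 /10920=-0.74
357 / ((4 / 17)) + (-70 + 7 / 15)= 86863 / 60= 1447.72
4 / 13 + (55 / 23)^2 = 6.03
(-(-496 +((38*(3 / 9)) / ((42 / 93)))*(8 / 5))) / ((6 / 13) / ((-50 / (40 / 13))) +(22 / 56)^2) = 3582.21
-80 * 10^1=-800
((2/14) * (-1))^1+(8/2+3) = 48/7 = 6.86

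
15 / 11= 1.36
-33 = -33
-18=-18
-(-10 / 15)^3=8 / 27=0.30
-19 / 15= -1.27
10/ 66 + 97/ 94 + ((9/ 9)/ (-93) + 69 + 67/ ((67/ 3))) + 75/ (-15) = 2185207/ 32054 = 68.17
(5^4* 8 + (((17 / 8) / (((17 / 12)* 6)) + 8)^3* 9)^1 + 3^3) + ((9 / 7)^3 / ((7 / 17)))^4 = 22950273747465845225 / 2126907556454464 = 10790.44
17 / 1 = 17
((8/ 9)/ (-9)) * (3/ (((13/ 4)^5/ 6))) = -16384/ 3341637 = -0.00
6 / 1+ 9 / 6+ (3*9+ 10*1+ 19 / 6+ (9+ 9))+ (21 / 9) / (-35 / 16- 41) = 136015 / 2073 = 65.61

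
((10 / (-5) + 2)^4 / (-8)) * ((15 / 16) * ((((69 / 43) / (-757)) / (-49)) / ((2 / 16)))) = 0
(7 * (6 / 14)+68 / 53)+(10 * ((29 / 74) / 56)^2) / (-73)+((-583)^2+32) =11292541501795695 / 33220657792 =339925.28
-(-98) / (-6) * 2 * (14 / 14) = -98 / 3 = -32.67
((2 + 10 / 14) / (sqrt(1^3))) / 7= 19 / 49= 0.39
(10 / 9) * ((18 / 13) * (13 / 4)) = 5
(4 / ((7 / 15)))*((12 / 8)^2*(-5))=-675 / 7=-96.43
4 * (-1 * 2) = -8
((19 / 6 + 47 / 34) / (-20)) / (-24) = 29 / 3060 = 0.01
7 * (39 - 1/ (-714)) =27847/ 102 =273.01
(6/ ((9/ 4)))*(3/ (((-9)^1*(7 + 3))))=-0.09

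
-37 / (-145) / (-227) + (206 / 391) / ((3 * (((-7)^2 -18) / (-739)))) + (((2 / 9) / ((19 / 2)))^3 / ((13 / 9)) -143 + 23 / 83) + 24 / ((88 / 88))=-29396025519901056017 / 239166075429706815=-122.91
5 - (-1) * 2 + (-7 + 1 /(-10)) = -1 /10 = -0.10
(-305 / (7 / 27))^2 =67815225 / 49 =1383984.18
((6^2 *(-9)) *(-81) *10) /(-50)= -26244 /5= -5248.80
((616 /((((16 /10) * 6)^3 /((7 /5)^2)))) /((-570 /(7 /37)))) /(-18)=26411 /1049573376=0.00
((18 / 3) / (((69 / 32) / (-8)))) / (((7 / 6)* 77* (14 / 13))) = -19968 / 86779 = -0.23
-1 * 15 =-15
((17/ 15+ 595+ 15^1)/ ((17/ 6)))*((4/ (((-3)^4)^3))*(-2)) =-146672/ 45172485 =-0.00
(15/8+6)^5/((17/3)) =2977309629/557056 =5344.72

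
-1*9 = -9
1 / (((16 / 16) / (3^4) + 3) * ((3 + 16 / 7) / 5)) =2835 / 9028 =0.31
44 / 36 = 11 / 9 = 1.22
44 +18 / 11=502 / 11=45.64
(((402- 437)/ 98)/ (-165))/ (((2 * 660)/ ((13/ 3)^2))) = 169/ 5488560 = 0.00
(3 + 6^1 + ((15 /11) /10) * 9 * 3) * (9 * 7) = 17577 /22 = 798.95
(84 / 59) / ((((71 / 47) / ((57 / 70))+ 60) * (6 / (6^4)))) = 24303888 / 4888445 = 4.97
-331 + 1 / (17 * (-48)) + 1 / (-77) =-331.01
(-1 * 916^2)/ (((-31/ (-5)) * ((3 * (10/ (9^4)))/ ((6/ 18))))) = -305835912/ 31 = -9865674.58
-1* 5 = -5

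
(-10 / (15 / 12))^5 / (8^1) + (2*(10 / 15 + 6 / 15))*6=-20416 / 5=-4083.20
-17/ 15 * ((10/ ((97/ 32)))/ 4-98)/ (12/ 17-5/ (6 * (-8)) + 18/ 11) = 479444064/ 10650115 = 45.02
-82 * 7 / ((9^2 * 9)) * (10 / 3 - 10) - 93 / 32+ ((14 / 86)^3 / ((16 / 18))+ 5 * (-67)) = -1850949304121 / 5564217888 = -332.65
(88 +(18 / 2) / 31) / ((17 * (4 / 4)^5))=161 / 31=5.19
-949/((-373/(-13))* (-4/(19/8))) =19.64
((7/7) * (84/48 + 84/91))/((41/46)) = 3197/1066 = 3.00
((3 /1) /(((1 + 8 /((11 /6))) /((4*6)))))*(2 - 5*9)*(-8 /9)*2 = 60544 /59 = 1026.17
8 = 8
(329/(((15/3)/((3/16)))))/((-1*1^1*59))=-987/4720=-0.21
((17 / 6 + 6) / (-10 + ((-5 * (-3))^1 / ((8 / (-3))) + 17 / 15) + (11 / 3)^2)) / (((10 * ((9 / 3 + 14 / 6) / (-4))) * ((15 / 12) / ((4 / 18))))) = 0.11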